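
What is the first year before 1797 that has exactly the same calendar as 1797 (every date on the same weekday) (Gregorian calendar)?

Two years share a calendar iff Jan 1 falls on the same weekday and both are leap or both are common. 1797: Jan 1 is Sunday, common year.
1796: Jan 1 Friday, leap
1795: Jan 1 Thursday, common
1794: Jan 1 Wednesday, common
1793: Jan 1 Tuesday, common
1792: Jan 1 Sunday, leap
1791: Jan 1 Saturday, common
1790: Jan 1 Friday, common
1789: Jan 1 Thursday, common
1788: Jan 1 Tuesday, leap
1787: Jan 1 Monday, common
1786: Jan 1 Sunday, common
1786 matches on both conditions.

1786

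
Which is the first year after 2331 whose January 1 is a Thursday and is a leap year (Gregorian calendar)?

2348

Jan 1 advances by 2 weekdays after a leap year and by 1 after a common year.
2331: Jan 1 is Thursday.
2332: Friday (leap)
2333: Sunday
2334: Monday
2335: Tuesday
2336: Wednesday (leap)
2337: Friday
2338: Saturday
2339: Sunday
2340: Monday (leap)
2341: Wednesday
2342: Thursday
2343: Friday
2344: Saturday (leap)
2345: Monday
2346: Tuesday
2347: Wednesday
2348: Thursday (leap)
2348 begins on a Thursday and is a leap year.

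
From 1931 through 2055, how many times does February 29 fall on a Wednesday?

4

Leap years in 1931–2055: 31 of them.
Feb 29 weekday advances by 5 (mod 7) from one leap year to the next four years later (or differs when a century non-leap intervenes).
Leap-day weekdays: 1932:Mon 1936:Sat 1940:Thu 1944:Tue 1948:Sun 1952:Fri 1956:Wed✓ 1960:Mon 1964:Sat 1968:Thu 1972:Tue 1976:Sun 1980:Fri …(5 more)… 2004:Sun 2008:Fri 2012:Wed✓ 2016:Mon 2020:Sat 2024:Thu 2028:Tue 2032:Sun 2036:Fri 2040:Wed✓ 2044:Mon 2048:Sat 2052:Thu
Wednesday: 1956, 1984, 2012, 2040 → 4.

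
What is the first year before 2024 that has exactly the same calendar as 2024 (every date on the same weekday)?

1996

Two years share a calendar iff Jan 1 falls on the same weekday and both are leap or both are common. 2024: Jan 1 is Monday, leap year.
2023: Jan 1 Sunday, common
2022: Jan 1 Saturday, common
2021: Jan 1 Friday, common
2020: Jan 1 Wednesday, leap
2019: Jan 1 Tuesday, common
2018: Jan 1 Monday, common
2017: Jan 1 Sunday, common
2016: Jan 1 Friday, leap
2015: Jan 1 Thursday, common
2014: Jan 1 Wednesday, common
2013: Jan 1 Tuesday, common
2012: Jan 1 Sunday, leap
2011: Jan 1 Saturday, common
2010: Jan 1 Friday, common
2009: Jan 1 Thursday, common
2008: Jan 1 Tuesday, leap
2007: Jan 1 Monday, common
2006: Jan 1 Sunday, common
2005: Jan 1 Saturday, common
2004: Jan 1 Thursday, leap
2003: Jan 1 Wednesday, common
2002: Jan 1 Tuesday, common
2001: Jan 1 Monday, common
2000: Jan 1 Saturday, leap
1999: Jan 1 Friday, common
1998: Jan 1 Thursday, common
1997: Jan 1 Wednesday, common
1996: Jan 1 Monday, leap
1996 matches on both conditions.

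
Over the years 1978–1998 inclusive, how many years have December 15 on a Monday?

3

Track December 15's weekday year by year (advancing +1, or +2 across a Feb 29):
  1978: Fri  1979: Sat (+1)  1980: Mon (+2) ✓  1981: Tue (+1)  1982: Wed (+1)
  1983: Thu (+1)  1984: Sat (+2)  1985: Sun (+1)  1986: Mon (+1) ✓  1987: Tue (+1)
  1988: Thu (+2)  1989: Fri (+1)  1990: Sat (+1)  1991: Sun (+1)  1992: Tue (+2)
  1993: Wed (+1)  1994: Thu (+1)  1995: Fri (+1)  1996: Sun (+2)  1997: Mon (+1) ✓
  1998: Tue (+1)
Monday years: 1980, 1986, 1997 — 3 in total.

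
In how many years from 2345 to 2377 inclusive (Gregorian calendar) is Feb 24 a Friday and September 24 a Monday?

1

Check each year's weekday for Feb 24 and September 24:
  2345: Sat/Mon  2346: Sun/Tue  2347: Mon/Wed  2348: Tue/Fri  2349: Thu/Sat  2350: Fri/Sun  2351: Sat/Mon  2352: Sun/Wed  2353: Tue/Thu  2354: Wed/Fri  2355: Thu/Sat  2356: Fri/Mon ✓  2357: Sun/Tue  2358: Mon/Wed  …(5 more)…  2364: Mon/Thu  2365: Wed/Fri  2366: Thu/Sat  2367: Fri/Sun  2368: Sat/Tue  2369: Mon/Wed  2370: Tue/Thu  2371: Wed/Fri  2372: Thu/Sun  2373: Sat/Mon  2374: Sun/Tue  2375: Mon/Wed  2376: Tue/Fri  2377: Thu/Sat
Both conditions hold in: 2356 — 1.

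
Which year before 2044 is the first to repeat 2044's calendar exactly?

Two years share a calendar iff Jan 1 falls on the same weekday and both are leap or both are common. 2044: Jan 1 is Friday, leap year.
2043: Jan 1 Thursday, common
2042: Jan 1 Wednesday, common
2041: Jan 1 Tuesday, common
2040: Jan 1 Sunday, leap
2039: Jan 1 Saturday, common
2038: Jan 1 Friday, common
2037: Jan 1 Thursday, common
2036: Jan 1 Tuesday, leap
2035: Jan 1 Monday, common
2034: Jan 1 Sunday, common
2033: Jan 1 Saturday, common
2032: Jan 1 Thursday, leap
2031: Jan 1 Wednesday, common
2030: Jan 1 Tuesday, common
2029: Jan 1 Monday, common
2028: Jan 1 Saturday, leap
2027: Jan 1 Friday, common
2026: Jan 1 Thursday, common
2025: Jan 1 Wednesday, common
2024: Jan 1 Monday, leap
2023: Jan 1 Sunday, common
2022: Jan 1 Saturday, common
2021: Jan 1 Friday, common
2020: Jan 1 Wednesday, leap
2019: Jan 1 Tuesday, common
2018: Jan 1 Monday, common
2017: Jan 1 Sunday, common
2016: Jan 1 Friday, leap
2016 matches on both conditions.

2016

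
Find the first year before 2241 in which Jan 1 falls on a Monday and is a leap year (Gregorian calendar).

2216

Jan 1 advances by 2 weekdays after a leap year and by 1 after a common year.
2241: Jan 1 is Friday.
2240: Wednesday (leap)
2239: Tuesday
2238: Monday
2237: Sunday
2236: Friday (leap)
2235: Thursday
2234: Wednesday
2233: Tuesday
2232: Sunday (leap)
2231: Saturday
2230: Friday
2229: Thursday
2228: Tuesday (leap)
2227: Monday
2226: Sunday
2225: Saturday
2224: Thursday (leap)
2223: Wednesday
2222: Tuesday
2221: Monday
2220: Saturday (leap)
2219: Friday
2218: Thursday
2217: Wednesday
2216: Monday (leap)
2216 begins on a Monday and is a leap year.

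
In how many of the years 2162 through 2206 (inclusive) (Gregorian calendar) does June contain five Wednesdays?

13

June has 30 days; it has five Wednesdays when Wednesday falls among the first (month-length − 28) days — i.e. when June 1 is one of Wednesday/Tuesday.
June 1 by year: 2162:Tue✓ 2163:Wed✓ 2164:Fri 2165:Sat 2166:Sun 2167:Mon 2168:Wed✓ 2169:Thu 2170:Fri 2171:Sat 2172:Mon 2173:Tue✓ 2174:Wed✓ 2175:Thu 2176:Sat …(15 more)… 2192:Fri 2193:Sat 2194:Sun 2195:Mon 2196:Wed✓ 2197:Thu 2198:Fri 2199:Sat 2200:Sun 2201:Mon 2202:Tue✓ 2203:Wed✓ 2204:Fri 2205:Sat 2206:Sun
Years with five Wednesdays: 2162, 2163, 2168, 2173, 2174, 2179, 2184, 2185, 2190, 2191, 2196, 2202, 2203 → 13.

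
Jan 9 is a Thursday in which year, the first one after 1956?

1958

From one year to the next, a fixed date's weekday advances by 1, or by 2 when a Feb 29 lies between the two dates.
1956: January 9 is Monday.
1957: Wednesday (+2)
1958: Thursday (+1)
Jan 9 falls on a Thursday in 1958.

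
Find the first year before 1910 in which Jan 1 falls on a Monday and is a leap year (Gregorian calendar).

Jan 1 advances by 2 weekdays after a leap year and by 1 after a common year.
1910: Jan 1 is Saturday.
1909: Friday
1908: Wednesday (leap)
1907: Tuesday
1906: Monday
1905: Sunday
1904: Friday (leap)
1903: Thursday
1902: Wednesday
1901: Tuesday
1900: Monday
1899: Sunday
1898: Saturday
1897: Friday
1896: Wednesday (leap)
1895: Tuesday
1894: Monday
1893: Sunday
1892: Friday (leap)
1891: Thursday
1890: Wednesday
1889: Tuesday
1888: Sunday (leap)
1887: Saturday
1886: Friday
1885: Thursday
1884: Tuesday (leap)
1883: Monday
1882: Sunday
1881: Saturday
1880: Thursday (leap)
1879: Wednesday
1878: Tuesday
1877: Monday
1876: Saturday (leap)
1875: Friday
1874: Thursday
1873: Wednesday
1872: Monday (leap)
1872 begins on a Monday and is a leap year.

1872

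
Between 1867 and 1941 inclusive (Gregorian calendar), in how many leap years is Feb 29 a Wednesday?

2

Leap years in 1867–1941: 18 of them.
Feb 29 weekday advances by 5 (mod 7) from one leap year to the next four years later (or differs when a century non-leap intervenes).
Leap-day weekdays: 1868:Sat 1872:Thu 1876:Tue 1880:Sun 1884:Fri 1888:Wed✓ 1892:Mon 1896:Sat 1904:Mon 1908:Sat 1912:Thu 1916:Tue 1920:Sun 1924:Fri 1928:Wed✓ 1932:Mon 1936:Sat 1940:Thu
Wednesday: 1888, 1928 → 2.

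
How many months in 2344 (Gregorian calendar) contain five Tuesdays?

A month of length L has five Tuesdays iff its first Tuesday is on day ≤ L−28 (so day 1–3 in a 31-day month, 1–2 in a 30-day month, day 1 in a leap February).
Checking each month of 2344: Jan starts Sat (31d); Feb starts Tue (29d) ✓; Mar starts Wed (31d); Apr starts Sat (30d); May starts Mon (31d) ✓; Jun starts Thu (30d); Jul starts Sat (31d); Aug starts Tue (31d) ✓; Sep starts Fri (30d); Oct starts Sun (31d) ✓; Nov starts Wed (30d); Dec starts Fri (31d).
Five-Tuesday months: February, May, August, October → 4.

4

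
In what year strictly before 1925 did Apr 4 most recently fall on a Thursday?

1918

From one year to the next, a fixed date's weekday advances by 1, or by 2 when a Feb 29 lies between the two dates.
1925: April 4 is Saturday.
1924: Friday (−1)
1923: Wednesday (−2)
1922: Tuesday (−1)
1921: Monday (−1)
1920: Sunday (−1)
1919: Friday (−2)
1918: Thursday (−1)
Apr 4 falls on a Thursday in 1918.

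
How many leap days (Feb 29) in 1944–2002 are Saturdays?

Leap years in 1944–2002: 15 of them.
Feb 29 weekday advances by 5 (mod 7) from one leap year to the next four years later (or differs when a century non-leap intervenes).
Leap-day weekdays: 1944:Tue 1948:Sun 1952:Fri 1956:Wed 1960:Mon 1964:Sat✓ 1968:Thu 1972:Tue 1976:Sun 1980:Fri 1984:Wed 1988:Mon 1992:Sat✓ 1996:Thu 2000:Tue
Saturday: 1964, 1992 → 2.

2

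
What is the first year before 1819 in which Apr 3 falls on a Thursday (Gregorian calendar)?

1817

From one year to the next, a fixed date's weekday advances by 1, or by 2 when a Feb 29 lies between the two dates.
1819: April 3 is Saturday.
1818: Friday (−1)
1817: Thursday (−1)
Apr 3 falls on a Thursday in 1817.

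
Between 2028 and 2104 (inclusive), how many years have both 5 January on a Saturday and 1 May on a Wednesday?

8

Check each year's weekday for 5 January and 1 May:
  2028: Wed/Mon  2029: Fri/Tue  2030: Sat/Wed ✓  2031: Sun/Thu  2032: Mon/Sat  2033: Wed/Sun  2034: Thu/Mon  2035: Fri/Tue  2036: Sat/Thu  2037: Mon/Fri  2038: Tue/Sat  2039: Wed/Sun  2040: Thu/Tue  2041: Sat/Wed ✓  …(49 more)…  2091: Fri/Tue  2092: Sat/Thu  2093: Mon/Fri  2094: Tue/Sat  2095: Wed/Sun  2096: Thu/Tue  2097: Sat/Wed ✓  2098: Sun/Thu  2099: Mon/Fri  2100: Tue/Sat  2101: Wed/Sun  2102: Thu/Mon  2103: Fri/Tue  2104: Sat/Thu
Both conditions hold in: 2030, 2041, 2047, 2058, 2069, 2075, 2086, 2097 — 8.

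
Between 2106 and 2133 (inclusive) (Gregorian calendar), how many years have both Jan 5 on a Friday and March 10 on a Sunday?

1

Check each year's weekday for Jan 5 and March 10:
  2106: Tue/Wed  2107: Wed/Thu  2108: Thu/Sat  2109: Sat/Sun  2110: Sun/Mon  2111: Mon/Tue  2112: Tue/Thu  2113: Thu/Fri  2114: Fri/Sat  2115: Sat/Sun  2116: Sun/Tue  2117: Tue/Wed  2118: Wed/Thu  2119: Thu/Fri  2120: Fri/Sun ✓  2121: Sun/Mon  2122: Mon/Tue  2123: Tue/Wed  2124: Wed/Fri  2125: Fri/Sat  2126: Sat/Sun  2127: Sun/Mon  2128: Mon/Wed  2129: Wed/Thu  2130: Thu/Fri  2131: Fri/Sat  2132: Sat/Mon  2133: Mon/Tue
Both conditions hold in: 2120 — 1.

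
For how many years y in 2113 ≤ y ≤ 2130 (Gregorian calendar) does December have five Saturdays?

December has 31 days; it has five Saturdays when Saturday falls among the first (month-length − 28) days — i.e. when December 1 is one of Saturday/Friday/Thursday.
December 1 by year: 2113:Fri✓ 2114:Sat✓ 2115:Sun 2116:Tue 2117:Wed 2118:Thu✓ 2119:Fri✓ 2120:Sun 2121:Mon 2122:Tue 2123:Wed 2124:Fri✓ 2125:Sat✓ 2126:Sun 2127:Mon 2128:Wed 2129:Thu✓ 2130:Fri✓
Years with five Saturdays: 2113, 2114, 2118, 2119, 2124, 2125, 2129, 2130 → 8.

8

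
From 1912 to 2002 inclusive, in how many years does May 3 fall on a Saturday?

13

Track May 3's weekday year by year (advancing +1, or +2 across a Feb 29):
  1912: Fri  1913: Sat (+1) ✓  1914: Sun (+1)  1915: Mon (+1)  1916: Wed (+2)
  1917: Thu (+1)  1918: Fri (+1)  1919: Sat (+1) ✓  1920: Mon (+2)  1921: Tue (+1)
  1922: Wed (+1)  1923: Thu (+1)  1924: Sat (+2) ✓  1925: Sun (+1)  … (63 more years) …
  1989: Wed (+1)  1990: Thu (+1)  1991: Fri (+1)  1992: Sun (+2)  1993: Mon (+1)
  1994: Tue (+1)  1995: Wed (+1)  1996: Fri (+2)  1997: Sat (+1) ✓  1998: Sun (+1)
  1999: Mon (+1)  2000: Wed (+2)  2001: Thu (+1)  2002: Fri (+1)
Saturday years: 1913, 1919, 1924, 1930, 1941, 1947, 1952, 1958, 1969, 1975, 1980, 1986, 1997 — 13 in total.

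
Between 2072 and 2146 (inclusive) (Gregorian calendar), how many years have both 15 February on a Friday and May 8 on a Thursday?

Check each year's weekday for 15 February and May 8:
  2072: Mon/Sun  2073: Wed/Mon  2074: Thu/Tue  2075: Fri/Wed  2076: Sat/Fri  2077: Mon/Sat  2078: Tue/Sun  2079: Wed/Mon  2080: Thu/Wed  2081: Sat/Thu  2082: Sun/Fri  2083: Mon/Sat  2084: Tue/Mon  2085: Thu/Tue  …(47 more)…  2133: Sun/Fri  2134: Mon/Sat  2135: Tue/Sun  2136: Wed/Tue  2137: Fri/Wed  2138: Sat/Thu  2139: Sun/Fri  2140: Mon/Sun  2141: Wed/Mon  2142: Thu/Tue  2143: Fri/Wed  2144: Sat/Fri  2145: Mon/Sat  2146: Tue/Sun
Both conditions hold in: 2092, 2104, 2132 — 3.

3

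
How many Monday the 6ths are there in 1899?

Check the 6th of each month of 1899: Jan 6: Fri, Feb 6: Mon, Mar 6: Mon, Apr 6: Thu, May 6: Sat, Jun 6: Tue, Jul 6: Thu, Aug 6: Sun, Sep 6: Wed, Oct 6: Fri, Nov 6: Mon, Dec 6: Wed.
Monday occurs in February, March, November — 3 months.

3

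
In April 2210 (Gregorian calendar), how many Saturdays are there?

4

April 2210 has 30 days and begins on Sunday.
The first Saturday is April 7.
Saturdays fall on 7, 14, 21, 28 — that's 4.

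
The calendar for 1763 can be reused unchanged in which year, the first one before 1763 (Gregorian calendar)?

Two years share a calendar iff Jan 1 falls on the same weekday and both are leap or both are common. 1763: Jan 1 is Saturday, common year.
1762: Jan 1 Friday, common
1761: Jan 1 Thursday, common
1760: Jan 1 Tuesday, leap
1759: Jan 1 Monday, common
1758: Jan 1 Sunday, common
1757: Jan 1 Saturday, common
1757 matches on both conditions.

1757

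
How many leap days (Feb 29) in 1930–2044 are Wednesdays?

4

Leap years in 1930–2044: 29 of them.
Feb 29 weekday advances by 5 (mod 7) from one leap year to the next four years later (or differs when a century non-leap intervenes).
Leap-day weekdays: 1932:Mon 1936:Sat 1940:Thu 1944:Tue 1948:Sun 1952:Fri 1956:Wed✓ 1960:Mon 1964:Sat 1968:Thu 1972:Tue 1976:Sun 1980:Fri …(3 more)… 1996:Thu 2000:Tue 2004:Sun 2008:Fri 2012:Wed✓ 2016:Mon 2020:Sat 2024:Thu 2028:Tue 2032:Sun 2036:Fri 2040:Wed✓ 2044:Mon
Wednesday: 1956, 1984, 2012, 2040 → 4.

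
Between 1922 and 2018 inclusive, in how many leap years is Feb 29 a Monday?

Leap years in 1922–2018: 24 of them.
Feb 29 weekday advances by 5 (mod 7) from one leap year to the next four years later (or differs when a century non-leap intervenes).
Leap-day weekdays: 1924:Fri 1928:Wed 1932:Mon✓ 1936:Sat 1940:Thu 1944:Tue 1948:Sun 1952:Fri 1956:Wed 1960:Mon✓ 1964:Sat 1968:Thu 1972:Tue 1976:Sun 1980:Fri 1984:Wed 1988:Mon✓ 1992:Sat 1996:Thu 2000:Tue 2004:Sun 2008:Fri 2012:Wed 2016:Mon✓
Monday: 1932, 1960, 1988, 2016 → 4.

4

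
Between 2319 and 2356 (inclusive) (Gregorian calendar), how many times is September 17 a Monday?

6

Track September 17's weekday year by year (advancing +1, or +2 across a Feb 29):
  2319: Wed  2320: Fri (+2)  2321: Sat (+1)  2322: Sun (+1)  2323: Mon (+1) ✓
  2324: Wed (+2)  2325: Thu (+1)  2326: Fri (+1)  2327: Sat (+1)  2328: Mon (+2) ✓
  2329: Tue (+1)  2330: Wed (+1)  2331: Thu (+1)  2332: Sat (+2)  … (10 more years) …
  2343: Fri (+1)  2344: Sun (+2)  2345: Mon (+1) ✓  2346: Tue (+1)  2347: Wed (+1)
  2348: Fri (+2)  2349: Sat (+1)  2350: Sun (+1)  2351: Mon (+1) ✓  2352: Wed (+2)
  2353: Thu (+1)  2354: Fri (+1)  2355: Sat (+1)  2356: Mon (+2) ✓
Monday years: 2323, 2328, 2334, 2345, 2351, 2356 — 6 in total.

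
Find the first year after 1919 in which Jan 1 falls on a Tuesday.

Jan 1 advances by 2 weekdays after a leap year and by 1 after a common year.
1919: Jan 1 is Wednesday.
1920: Thursday (leap)
1921: Saturday
1922: Sunday
1923: Monday
1924: Tuesday (leap)
1924 begins on a Tuesday

1924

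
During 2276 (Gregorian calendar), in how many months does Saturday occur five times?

A month of length L has five Saturdays iff its first Saturday is on day ≤ L−28 (so day 1–3 in a 31-day month, 1–2 in a 30-day month, day 1 in a leap February).
Checking each month of 2276: Jan starts Sat (31d) ✓; Feb starts Tue (29d); Mar starts Wed (31d); Apr starts Sat (30d) ✓; May starts Mon (31d); Jun starts Thu (30d); Jul starts Sat (31d) ✓; Aug starts Tue (31d); Sep starts Fri (30d) ✓; Oct starts Sun (31d); Nov starts Wed (30d); Dec starts Fri (31d) ✓.
Five-Saturday months: January, April, July, September, December → 5.

5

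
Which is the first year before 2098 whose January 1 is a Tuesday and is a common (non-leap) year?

Jan 1 advances by 2 weekdays after a leap year and by 1 after a common year.
2098: Jan 1 is Wednesday.
2097: Tuesday
2097 begins on a Tuesday and is a common year.

2097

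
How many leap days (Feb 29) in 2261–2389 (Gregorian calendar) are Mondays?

6

Leap years in 2261–2389: 31 of them.
Feb 29 weekday advances by 5 (mod 7) from one leap year to the next four years later (or differs when a century non-leap intervenes).
Leap-day weekdays: 2264:Mon✓ 2268:Sat 2272:Thu 2276:Tue 2280:Sun 2284:Fri 2288:Wed 2292:Mon✓ 2296:Sat 2304:Mon✓ 2308:Sat 2312:Thu 2316:Tue …(5 more)… 2340:Thu 2344:Tue 2348:Sun 2352:Fri 2356:Wed 2360:Mon✓ 2364:Sat 2368:Thu 2372:Tue 2376:Sun 2380:Fri 2384:Wed 2388:Mon✓
Monday: 2264, 2292, 2304, 2332, 2360, 2388 → 6.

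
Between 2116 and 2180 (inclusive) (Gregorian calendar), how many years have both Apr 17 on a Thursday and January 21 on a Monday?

Check each year's weekday for Apr 17 and January 21:
  2116: Fri/Tue  2117: Sat/Thu  2118: Sun/Fri  2119: Mon/Sat  2120: Wed/Sun  2121: Thu/Tue  2122: Fri/Wed  2123: Sat/Thu  2124: Mon/Fri  2125: Tue/Sun  2126: Wed/Mon  2127: Thu/Tue  2128: Sat/Wed  2129: Sun/Fri  …(37 more)…  2167: Fri/Wed  2168: Sun/Thu  2169: Mon/Sat  2170: Tue/Sun  2171: Wed/Mon  2172: Fri/Tue  2173: Sat/Thu  2174: Sun/Fri  2175: Mon/Sat  2176: Wed/Sun  2177: Thu/Tue  2178: Fri/Wed  2179: Sat/Thu  2180: Mon/Fri
Both conditions hold in: 2132, 2160 — 2.

2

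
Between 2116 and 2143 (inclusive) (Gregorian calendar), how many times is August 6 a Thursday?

Track August 6's weekday year by year (advancing +1, or +2 across a Feb 29):
  2116: Thu ✓  2117: Fri (+1)  2118: Sat (+1)  2119: Sun (+1)  2120: Tue (+2)
  2121: Wed (+1)  2122: Thu (+1) ✓  2123: Fri (+1)  2124: Sun (+2)  2125: Mon (+1)
  2126: Tue (+1)  2127: Wed (+1)  2128: Fri (+2)  2129: Sat (+1)  2130: Sun (+1)
  2131: Mon (+1)  2132: Wed (+2)  2133: Thu (+1) ✓  2134: Fri (+1)  2135: Sat (+1)
  2136: Mon (+2)  2137: Tue (+1)  2138: Wed (+1)  2139: Thu (+1) ✓  2140: Sat (+2)
  2141: Sun (+1)  2142: Mon (+1)  2143: Tue (+1)
Thursday years: 2116, 2122, 2133, 2139 — 4 in total.

4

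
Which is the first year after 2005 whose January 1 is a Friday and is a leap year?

2016

Jan 1 advances by 2 weekdays after a leap year and by 1 after a common year.
2005: Jan 1 is Saturday.
2006: Sunday
2007: Monday
2008: Tuesday (leap)
2009: Thursday
2010: Friday
2011: Saturday
2012: Sunday (leap)
2013: Tuesday
2014: Wednesday
2015: Thursday
2016: Friday (leap)
2016 begins on a Friday and is a leap year.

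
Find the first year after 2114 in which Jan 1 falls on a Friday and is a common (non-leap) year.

2117

Jan 1 advances by 2 weekdays after a leap year and by 1 after a common year.
2114: Jan 1 is Monday.
2115: Tuesday
2116: Wednesday (leap)
2117: Friday
2117 begins on a Friday and is a common year.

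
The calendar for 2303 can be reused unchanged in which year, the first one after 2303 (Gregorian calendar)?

Two years share a calendar iff Jan 1 falls on the same weekday and both are leap or both are common. 2303: Jan 1 is Thursday, common year.
2304: Jan 1 Friday, leap
2305: Jan 1 Sunday, common
2306: Jan 1 Monday, common
2307: Jan 1 Tuesday, common
2308: Jan 1 Wednesday, leap
2309: Jan 1 Friday, common
2310: Jan 1 Saturday, common
2311: Jan 1 Sunday, common
2312: Jan 1 Monday, leap
2313: Jan 1 Wednesday, common
2314: Jan 1 Thursday, common
2314 matches on both conditions.

2314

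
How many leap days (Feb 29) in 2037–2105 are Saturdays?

2

Leap years in 2037–2105: 16 of them.
Feb 29 weekday advances by 5 (mod 7) from one leap year to the next four years later (or differs when a century non-leap intervenes).
Leap-day weekdays: 2040:Wed 2044:Mon 2048:Sat✓ 2052:Thu 2056:Tue 2060:Sun 2064:Fri 2068:Wed 2072:Mon 2076:Sat✓ 2080:Thu 2084:Tue 2088:Sun 2092:Fri 2096:Wed 2104:Fri
Saturday: 2048, 2076 → 2.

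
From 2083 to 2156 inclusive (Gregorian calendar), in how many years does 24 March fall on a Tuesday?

10

Track 24 March's weekday year by year (advancing +1, or +2 across a Feb 29):
  2083: Wed  2084: Fri (+2)  2085: Sat (+1)  2086: Sun (+1)  2087: Mon (+1)
  2088: Wed (+2)  2089: Thu (+1)  2090: Fri (+1)  2091: Sat (+1)  2092: Mon (+2)
  2093: Tue (+1) ✓  2094: Wed (+1)  2095: Thu (+1)  2096: Sat (+2)  … (46 more years) …
  2143: Sun (+1)  2144: Tue (+2) ✓  2145: Wed (+1)  2146: Thu (+1)  2147: Fri (+1)
  2148: Sun (+2)  2149: Mon (+1)  2150: Tue (+1) ✓  2151: Wed (+1)  2152: Fri (+2)
  2153: Sat (+1)  2154: Sun (+1)  2155: Mon (+1)  2156: Wed (+2)
Tuesday years: 2093, 2099, 2105, 2111, 2116, 2122, 2133, 2139, 2144, 2150 — 10 in total.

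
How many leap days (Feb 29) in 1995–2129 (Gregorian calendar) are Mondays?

4

Leap years in 1995–2129: 33 of them.
Feb 29 weekday advances by 5 (mod 7) from one leap year to the next four years later (or differs when a century non-leap intervenes).
Leap-day weekdays: 1996:Thu 2000:Tue 2004:Sun 2008:Fri 2012:Wed 2016:Mon✓ 2020:Sat 2024:Thu 2028:Tue 2032:Sun 2036:Fri 2040:Wed 2044:Mon✓ …(7 more)… 2076:Sat 2080:Thu 2084:Tue 2088:Sun 2092:Fri 2096:Wed 2104:Fri 2108:Wed 2112:Mon✓ 2116:Sat 2120:Thu 2124:Tue 2128:Sun
Monday: 2016, 2044, 2072, 2112 → 4.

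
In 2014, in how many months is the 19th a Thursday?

1

Check the 19th of each month of 2014: Jan 19: Sun, Feb 19: Wed, Mar 19: Wed, Apr 19: Sat, May 19: Mon, Jun 19: Thu, Jul 19: Sat, Aug 19: Tue, Sep 19: Fri, Oct 19: Sun, Nov 19: Wed, Dec 19: Fri.
Thursday occurs in June — 1 month.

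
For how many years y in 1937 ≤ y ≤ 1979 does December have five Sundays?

19

December has 31 days; it has five Sundays when Sunday falls among the first (month-length − 28) days — i.e. when December 1 is one of Sunday/Saturday/Friday.
December 1 by year: 1937:Wed 1938:Thu 1939:Fri✓ 1940:Sun✓ 1941:Mon 1942:Tue 1943:Wed 1944:Fri✓ 1945:Sat✓ 1946:Sun✓ 1947:Mon 1948:Wed 1949:Thu 1950:Fri✓ 1951:Sat✓ …(13 more)… 1965:Wed 1966:Thu 1967:Fri✓ 1968:Sun✓ 1969:Mon 1970:Tue 1971:Wed 1972:Fri✓ 1973:Sat✓ 1974:Sun✓ 1975:Mon 1976:Wed 1977:Thu 1978:Fri✓ 1979:Sat✓
Years with five Sundays: 1939, 1940, 1944, 1945, 1946, 1950, 1951, 1956, 1957, 1961, 1962, 1963, 1967, 1968, 1972, 1973, 1974, 1978, 1979 → 19.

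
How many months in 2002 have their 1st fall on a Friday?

3

Check the 1st of each month of 2002: Jan 1: Tue, Feb 1: Fri, Mar 1: Fri, Apr 1: Mon, May 1: Wed, Jun 1: Sat, Jul 1: Mon, Aug 1: Thu, Sep 1: Sun, Oct 1: Tue, Nov 1: Fri, Dec 1: Sun.
Friday occurs in February, March, November — 3 months.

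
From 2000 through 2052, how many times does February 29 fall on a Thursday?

2

Leap years in 2000–2052: 14 of them.
Feb 29 weekday advances by 5 (mod 7) from one leap year to the next four years later (or differs when a century non-leap intervenes).
Leap-day weekdays: 2000:Tue 2004:Sun 2008:Fri 2012:Wed 2016:Mon 2020:Sat 2024:Thu✓ 2028:Tue 2032:Sun 2036:Fri 2040:Wed 2044:Mon 2048:Sat 2052:Thu✓
Thursday: 2024, 2052 → 2.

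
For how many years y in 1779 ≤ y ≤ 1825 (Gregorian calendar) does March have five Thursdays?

20

March has 31 days; it has five Thursdays when Thursday falls among the first (month-length − 28) days — i.e. when March 1 is one of Thursday/Wednesday/Tuesday.
March 1 by year: 1779:Mon 1780:Wed✓ 1781:Thu✓ 1782:Fri 1783:Sat 1784:Mon 1785:Tue✓ 1786:Wed✓ 1787:Thu✓ 1788:Sat 1789:Sun 1790:Mon 1791:Tue✓ 1792:Thu✓ 1793:Fri …(17 more)… 1811:Fri 1812:Sun 1813:Mon 1814:Tue✓ 1815:Wed✓ 1816:Fri 1817:Sat 1818:Sun 1819:Mon 1820:Wed✓ 1821:Thu✓ 1822:Fri 1823:Sat 1824:Mon 1825:Tue✓
Years with five Thursdays: 1780, 1781, 1785, 1786, 1787, 1791, 1792, 1796, 1797, 1798, 1803, 1804, 1808, 1809, 1810, 1814, 1815, 1820, 1821, 1825 → 20.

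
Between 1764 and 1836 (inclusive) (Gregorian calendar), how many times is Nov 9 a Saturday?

Track Nov 9's weekday year by year (advancing +1, or +2 across a Feb 29):
  1764: Fri  1765: Sat (+1) ✓  1766: Sun (+1)  1767: Mon (+1)  1768: Wed (+2)
  1769: Thu (+1)  1770: Fri (+1)  1771: Sat (+1) ✓  1772: Mon (+2)  1773: Tue (+1)
  1774: Wed (+1)  1775: Thu (+1)  1776: Sat (+2) ✓  1777: Sun (+1)  … (45 more years) …
  1823: Sun (+1)  1824: Tue (+2)  1825: Wed (+1)  1826: Thu (+1)  1827: Fri (+1)
  1828: Sun (+2)  1829: Mon (+1)  1830: Tue (+1)  1831: Wed (+1)  1832: Fri (+2)
  1833: Sat (+1) ✓  1834: Sun (+1)  1835: Mon (+1)  1836: Wed (+2)
Saturday years: 1765, 1771, 1776, 1782, 1793, 1799, 1805, 1811, 1816, 1822, 1833 — 11 in total.

11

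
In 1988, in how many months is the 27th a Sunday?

Check the 27th of each month of 1988: Jan 27: Wed, Feb 27: Sat, Mar 27: Sun, Apr 27: Wed, May 27: Fri, Jun 27: Mon, Jul 27: Wed, Aug 27: Sat, Sep 27: Tue, Oct 27: Thu, Nov 27: Sun, Dec 27: Tue.
Sunday occurs in March, November — 2 months.

2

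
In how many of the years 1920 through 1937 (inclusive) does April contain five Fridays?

6

April has 30 days; it has five Fridays when Friday falls among the first (month-length − 28) days — i.e. when April 1 is one of Friday/Thursday.
April 1 by year: 1920:Thu✓ 1921:Fri✓ 1922:Sat 1923:Sun 1924:Tue 1925:Wed 1926:Thu✓ 1927:Fri✓ 1928:Sun 1929:Mon 1930:Tue 1931:Wed 1932:Fri✓ 1933:Sat 1934:Sun 1935:Mon 1936:Wed 1937:Thu✓
Years with five Fridays: 1920, 1921, 1926, 1927, 1932, 1937 → 6.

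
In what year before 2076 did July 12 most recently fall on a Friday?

From one year to the next, a fixed date's weekday advances by 1, or by 2 when a Feb 29 lies between the two dates.
2076: July 12 is Sunday.
2075: Friday (−2)
July 12 falls on a Friday in 2075.

2075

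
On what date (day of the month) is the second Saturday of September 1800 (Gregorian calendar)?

September 1, 1800 is a Monday, so the first Saturday is the 6th.
The second Saturday is 6 + 7 = 13.

13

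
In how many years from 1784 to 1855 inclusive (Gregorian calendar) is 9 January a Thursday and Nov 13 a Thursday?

8

Check each year's weekday for 9 January and Nov 13:
  1784: Fri/Sat  1785: Sun/Sun  1786: Mon/Mon  1787: Tue/Tue  1788: Wed/Thu  1789: Fri/Fri  1790: Sat/Sat  1791: Sun/Sun  1792: Mon/Tue  1793: Wed/Wed  1794: Thu/Thu ✓  1795: Fri/Fri  1796: Sat/Sun  1797: Mon/Mon  …(44 more)…  1842: Sun/Sun  1843: Mon/Mon  1844: Tue/Wed  1845: Thu/Thu ✓  1846: Fri/Fri  1847: Sat/Sat  1848: Sun/Mon  1849: Tue/Tue  1850: Wed/Wed  1851: Thu/Thu ✓  1852: Fri/Sat  1853: Sun/Sun  1854: Mon/Mon  1855: Tue/Tue
Both conditions hold in: 1794, 1800, 1806, 1817, 1823, 1834, 1845, 1851 — 8.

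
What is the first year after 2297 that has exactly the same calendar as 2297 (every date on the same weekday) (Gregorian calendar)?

2309

Two years share a calendar iff Jan 1 falls on the same weekday and both are leap or both are common. 2297: Jan 1 is Friday, common year.
2298: Jan 1 Saturday, common
2299: Jan 1 Sunday, common
2300: Jan 1 Monday, common
2301: Jan 1 Tuesday, common
2302: Jan 1 Wednesday, common
2303: Jan 1 Thursday, common
2304: Jan 1 Friday, leap
2305: Jan 1 Sunday, common
2306: Jan 1 Monday, common
2307: Jan 1 Tuesday, common
2308: Jan 1 Wednesday, leap
2309: Jan 1 Friday, common
2309 matches on both conditions.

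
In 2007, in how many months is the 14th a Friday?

Check the 14th of each month of 2007: Jan 14: Sun, Feb 14: Wed, Mar 14: Wed, Apr 14: Sat, May 14: Mon, Jun 14: Thu, Jul 14: Sat, Aug 14: Tue, Sep 14: Fri, Oct 14: Sun, Nov 14: Wed, Dec 14: Fri.
Friday occurs in September, December — 2 months.

2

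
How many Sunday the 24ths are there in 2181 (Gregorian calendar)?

1

Check the 24th of each month of 2181: Jan 24: Wed, Feb 24: Sat, Mar 24: Sat, Apr 24: Tue, May 24: Thu, Jun 24: Sun, Jul 24: Tue, Aug 24: Fri, Sep 24: Mon, Oct 24: Wed, Nov 24: Sat, Dec 24: Mon.
Sunday occurs in June — 1 month.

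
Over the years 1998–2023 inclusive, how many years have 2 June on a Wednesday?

4

Track 2 June's weekday year by year (advancing +1, or +2 across a Feb 29):
  1998: Tue  1999: Wed (+1) ✓  2000: Fri (+2)  2001: Sat (+1)  2002: Sun (+1)
  2003: Mon (+1)  2004: Wed (+2) ✓  2005: Thu (+1)  2006: Fri (+1)  2007: Sat (+1)
  2008: Mon (+2)  2009: Tue (+1)  2010: Wed (+1) ✓  2011: Thu (+1)  2012: Sat (+2)
  2013: Sun (+1)  2014: Mon (+1)  2015: Tue (+1)  2016: Thu (+2)  2017: Fri (+1)
  2018: Sat (+1)  2019: Sun (+1)  2020: Tue (+2)  2021: Wed (+1) ✓  2022: Thu (+1)
  2023: Fri (+1)
Wednesday years: 1999, 2004, 2010, 2021 — 4 in total.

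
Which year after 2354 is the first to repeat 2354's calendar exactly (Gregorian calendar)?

Two years share a calendar iff Jan 1 falls on the same weekday and both are leap or both are common. 2354: Jan 1 is Friday, common year.
2355: Jan 1 Saturday, common
2356: Jan 1 Sunday, leap
2357: Jan 1 Tuesday, common
2358: Jan 1 Wednesday, common
2359: Jan 1 Thursday, common
2360: Jan 1 Friday, leap
2361: Jan 1 Sunday, common
2362: Jan 1 Monday, common
2363: Jan 1 Tuesday, common
2364: Jan 1 Wednesday, leap
2365: Jan 1 Friday, common
2365 matches on both conditions.

2365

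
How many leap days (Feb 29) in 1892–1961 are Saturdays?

3

Leap years in 1892–1961: 17 of them.
Feb 29 weekday advances by 5 (mod 7) from one leap year to the next four years later (or differs when a century non-leap intervenes).
Leap-day weekdays: 1892:Mon 1896:Sat✓ 1904:Mon 1908:Sat✓ 1912:Thu 1916:Tue 1920:Sun 1924:Fri 1928:Wed 1932:Mon 1936:Sat✓ 1940:Thu 1944:Tue 1948:Sun 1952:Fri 1956:Wed 1960:Mon
Saturday: 1896, 1908, 1936 → 3.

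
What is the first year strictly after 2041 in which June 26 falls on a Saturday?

2049

From one year to the next, a fixed date's weekday advances by 1, or by 2 when a Feb 29 lies between the two dates.
2041: June 26 is Wednesday.
2042: Thursday (+1)
2043: Friday (+1)
2044: Sunday (+2)
2045: Monday (+1)
2046: Tuesday (+1)
2047: Wednesday (+1)
2048: Friday (+2)
2049: Saturday (+1)
June 26 falls on a Saturday in 2049.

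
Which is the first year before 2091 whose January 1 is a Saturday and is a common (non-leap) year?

2089

Jan 1 advances by 2 weekdays after a leap year and by 1 after a common year.
2091: Jan 1 is Monday.
2090: Sunday
2089: Saturday
2089 begins on a Saturday and is a common year.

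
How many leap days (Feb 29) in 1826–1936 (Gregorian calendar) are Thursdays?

3

Leap years in 1826–1936: 27 of them.
Feb 29 weekday advances by 5 (mod 7) from one leap year to the next four years later (or differs when a century non-leap intervenes).
Leap-day weekdays: 1828:Fri 1832:Wed 1836:Mon 1840:Sat 1844:Thu✓ 1848:Tue 1852:Sun 1856:Fri 1860:Wed 1864:Mon 1868:Sat 1872:Thu✓ 1876:Tue 1880:Sun 1884:Fri 1888:Wed 1892:Mon 1896:Sat 1904:Mon 1908:Sat 1912:Thu✓ 1916:Tue 1920:Sun 1924:Fri 1928:Wed 1932:Mon 1936:Sat
Thursday: 1844, 1872, 1912 → 3.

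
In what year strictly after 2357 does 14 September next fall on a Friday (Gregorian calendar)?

2362

From one year to the next, a fixed date's weekday advances by 1, or by 2 when a Feb 29 lies between the two dates.
2357: September 14 is Saturday.
2358: Sunday (+1)
2359: Monday (+1)
2360: Wednesday (+2)
2361: Thursday (+1)
2362: Friday (+1)
14 September falls on a Friday in 2362.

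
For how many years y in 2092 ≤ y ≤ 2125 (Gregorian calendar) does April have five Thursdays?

11

April has 30 days; it has five Thursdays when Thursday falls among the first (month-length − 28) days — i.e. when April 1 is one of Thursday/Wednesday.
April 1 by year: 2092:Tue 2093:Wed✓ 2094:Thu✓ 2095:Fri 2096:Sun 2097:Mon 2098:Tue 2099:Wed✓ 2100:Thu✓ 2101:Fri 2102:Sat 2103:Sun 2104:Tue 2105:Wed✓ 2106:Thu✓ …(4 more)… 2111:Wed✓ 2112:Fri 2113:Sat 2114:Sun 2115:Mon 2116:Wed✓ 2117:Thu✓ 2118:Fri 2119:Sat 2120:Mon 2121:Tue 2122:Wed✓ 2123:Thu✓ 2124:Sat 2125:Sun
Years with five Thursdays: 2093, 2094, 2099, 2100, 2105, 2106, 2111, 2116, 2117, 2122, 2123 → 11.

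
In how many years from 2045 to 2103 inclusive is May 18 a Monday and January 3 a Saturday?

Check each year's weekday for May 18 and January 3:
  2045: Thu/Tue  2046: Fri/Wed  2047: Sat/Thu  2048: Mon/Fri  2049: Tue/Sun  2050: Wed/Mon  2051: Thu/Tue  2052: Sat/Wed  2053: Sun/Fri  2054: Mon/Sat ✓  2055: Tue/Sun  2056: Thu/Mon  2057: Fri/Wed  2058: Sat/Thu  …(31 more)…  2090: Thu/Tue  2091: Fri/Wed  2092: Sun/Thu  2093: Mon/Sat ✓  2094: Tue/Sun  2095: Wed/Mon  2096: Fri/Tue  2097: Sat/Thu  2098: Sun/Fri  2099: Mon/Sat ✓  2100: Tue/Sun  2101: Wed/Mon  2102: Thu/Tue  2103: Fri/Wed
Both conditions hold in: 2054, 2065, 2071, 2082, 2093, 2099 — 6.

6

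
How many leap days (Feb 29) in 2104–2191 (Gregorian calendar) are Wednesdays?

3

Leap years in 2104–2191: 22 of them.
Feb 29 weekday advances by 5 (mod 7) from one leap year to the next four years later (or differs when a century non-leap intervenes).
Leap-day weekdays: 2104:Fri 2108:Wed✓ 2112:Mon 2116:Sat 2120:Thu 2124:Tue 2128:Sun 2132:Fri 2136:Wed✓ 2140:Mon 2144:Sat 2148:Thu 2152:Tue 2156:Sun 2160:Fri 2164:Wed✓ 2168:Mon 2172:Sat 2176:Thu 2180:Tue 2184:Sun 2188:Fri
Wednesday: 2108, 2136, 2164 → 3.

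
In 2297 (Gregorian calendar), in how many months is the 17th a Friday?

2

Check the 17th of each month of 2297: Jan 17: Sun, Feb 17: Wed, Mar 17: Wed, Apr 17: Sat, May 17: Mon, Jun 17: Thu, Jul 17: Sat, Aug 17: Tue, Sep 17: Fri, Oct 17: Sun, Nov 17: Wed, Dec 17: Fri.
Friday occurs in September, December — 2 months.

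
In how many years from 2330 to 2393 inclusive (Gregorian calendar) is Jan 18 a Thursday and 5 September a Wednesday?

Check each year's weekday for Jan 18 and 5 September:
  2330: Sat/Fri  2331: Sun/Sat  2332: Mon/Mon  2333: Wed/Tue  2334: Thu/Wed ✓  2335: Fri/Thu  2336: Sat/Sat  2337: Mon/Sun  2338: Tue/Mon  2339: Wed/Tue  2340: Thu/Thu  2341: Sat/Fri  2342: Sun/Sat  2343: Mon/Sun  …(36 more)…  2380: Fri/Fri  2381: Sun/Sat  2382: Mon/Sun  2383: Tue/Mon  2384: Wed/Wed  2385: Fri/Thu  2386: Sat/Fri  2387: Sun/Sat  2388: Mon/Mon  2389: Wed/Tue  2390: Thu/Wed ✓  2391: Fri/Thu  2392: Sat/Sat  2393: Mon/Sun
Both conditions hold in: 2334, 2345, 2351, 2362, 2373, 2379, 2390 — 7.

7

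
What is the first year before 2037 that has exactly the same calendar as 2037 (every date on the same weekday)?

Two years share a calendar iff Jan 1 falls on the same weekday and both are leap or both are common. 2037: Jan 1 is Thursday, common year.
2036: Jan 1 Tuesday, leap
2035: Jan 1 Monday, common
2034: Jan 1 Sunday, common
2033: Jan 1 Saturday, common
2032: Jan 1 Thursday, leap
2031: Jan 1 Wednesday, common
2030: Jan 1 Tuesday, common
2029: Jan 1 Monday, common
2028: Jan 1 Saturday, leap
2027: Jan 1 Friday, common
2026: Jan 1 Thursday, common
2026 matches on both conditions.

2026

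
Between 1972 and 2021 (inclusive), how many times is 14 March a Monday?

7

Track 14 March's weekday year by year (advancing +1, or +2 across a Feb 29):
  1972: Tue  1973: Wed (+1)  1974: Thu (+1)  1975: Fri (+1)  1976: Sun (+2)
  1977: Mon (+1) ✓  1978: Tue (+1)  1979: Wed (+1)  1980: Fri (+2)  1981: Sat (+1)
  1982: Sun (+1)  1983: Mon (+1) ✓  1984: Wed (+2)  1985: Thu (+1)  … (22 more years) …
  2008: Fri (+2)  2009: Sat (+1)  2010: Sun (+1)  2011: Mon (+1) ✓  2012: Wed (+2)
  2013: Thu (+1)  2014: Fri (+1)  2015: Sat (+1)  2016: Mon (+2) ✓  2017: Tue (+1)
  2018: Wed (+1)  2019: Thu (+1)  2020: Sat (+2)  2021: Sun (+1)
Monday years: 1977, 1983, 1988, 1994, 2005, 2011, 2016 — 7 in total.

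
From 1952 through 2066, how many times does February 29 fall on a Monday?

Leap years in 1952–2066: 29 of them.
Feb 29 weekday advances by 5 (mod 7) from one leap year to the next four years later (or differs when a century non-leap intervenes).
Leap-day weekdays: 1952:Fri 1956:Wed 1960:Mon✓ 1964:Sat 1968:Thu 1972:Tue 1976:Sun 1980:Fri 1984:Wed 1988:Mon✓ 1992:Sat 1996:Thu 2000:Tue …(3 more)… 2016:Mon✓ 2020:Sat 2024:Thu 2028:Tue 2032:Sun 2036:Fri 2040:Wed 2044:Mon✓ 2048:Sat 2052:Thu 2056:Tue 2060:Sun 2064:Fri
Monday: 1960, 1988, 2016, 2044 → 4.

4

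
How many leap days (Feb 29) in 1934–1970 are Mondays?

Leap years in 1934–1970: 9 of them.
Feb 29 weekday advances by 5 (mod 7) from one leap year to the next four years later (or differs when a century non-leap intervenes).
Leap-day weekdays: 1936:Sat 1940:Thu 1944:Tue 1948:Sun 1952:Fri 1956:Wed 1960:Mon✓ 1964:Sat 1968:Thu
Monday: 1960 → 1.

1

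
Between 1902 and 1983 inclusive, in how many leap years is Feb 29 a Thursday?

Leap years in 1902–1983: 20 of them.
Feb 29 weekday advances by 5 (mod 7) from one leap year to the next four years later (or differs when a century non-leap intervenes).
Leap-day weekdays: 1904:Mon 1908:Sat 1912:Thu✓ 1916:Tue 1920:Sun 1924:Fri 1928:Wed 1932:Mon 1936:Sat 1940:Thu✓ 1944:Tue 1948:Sun 1952:Fri 1956:Wed 1960:Mon 1964:Sat 1968:Thu✓ 1972:Tue 1976:Sun 1980:Fri
Thursday: 1912, 1940, 1968 → 3.

3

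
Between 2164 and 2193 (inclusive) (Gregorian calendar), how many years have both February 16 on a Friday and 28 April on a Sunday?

Check each year's weekday for February 16 and 28 April:
  2164: Thu/Sat  2165: Sat/Sun  2166: Sun/Mon  2167: Mon/Tue  2168: Tue/Thu  2169: Thu/Fri  2170: Fri/Sat  2171: Sat/Sun  2172: Sun/Tue  2173: Tue/Wed  2174: Wed/Thu  2175: Thu/Fri  2176: Fri/Sun ✓  2177: Sun/Mon  2178: Mon/Tue  2179: Tue/Wed  2180: Wed/Fri  2181: Fri/Sat  2182: Sat/Sun  2183: Sun/Mon  2184: Mon/Wed  2185: Wed/Thu  2186: Thu/Fri  2187: Fri/Sat  2188: Sat/Mon  2189: Mon/Tue  2190: Tue/Wed  2191: Wed/Thu  2192: Thu/Sat  2193: Sat/Sun
Both conditions hold in: 2176 — 1.

1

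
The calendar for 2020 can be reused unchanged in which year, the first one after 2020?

2048

Two years share a calendar iff Jan 1 falls on the same weekday and both are leap or both are common. 2020: Jan 1 is Wednesday, leap year.
2021: Jan 1 Friday, common
2022: Jan 1 Saturday, common
2023: Jan 1 Sunday, common
2024: Jan 1 Monday, leap
2025: Jan 1 Wednesday, common
2026: Jan 1 Thursday, common
2027: Jan 1 Friday, common
2028: Jan 1 Saturday, leap
2029: Jan 1 Monday, common
2030: Jan 1 Tuesday, common
2031: Jan 1 Wednesday, common
2032: Jan 1 Thursday, leap
2033: Jan 1 Saturday, common
2034: Jan 1 Sunday, common
2035: Jan 1 Monday, common
2036: Jan 1 Tuesday, leap
2037: Jan 1 Thursday, common
2038: Jan 1 Friday, common
2039: Jan 1 Saturday, common
2040: Jan 1 Sunday, leap
2041: Jan 1 Tuesday, common
2042: Jan 1 Wednesday, common
2043: Jan 1 Thursday, common
2044: Jan 1 Friday, leap
2045: Jan 1 Sunday, common
2046: Jan 1 Monday, common
2047: Jan 1 Tuesday, common
2048: Jan 1 Wednesday, leap
2048 matches on both conditions.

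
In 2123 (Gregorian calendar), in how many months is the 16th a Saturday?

Check the 16th of each month of 2123: Jan 16: Sat, Feb 16: Tue, Mar 16: Tue, Apr 16: Fri, May 16: Sun, Jun 16: Wed, Jul 16: Fri, Aug 16: Mon, Sep 16: Thu, Oct 16: Sat, Nov 16: Tue, Dec 16: Thu.
Saturday occurs in January, October — 2 months.

2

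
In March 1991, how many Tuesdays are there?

4

March 1991 has 31 days and begins on Friday.
The first Tuesday is March 5.
Tuesdays fall on 5, 12, 19, 26 — that's 4.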